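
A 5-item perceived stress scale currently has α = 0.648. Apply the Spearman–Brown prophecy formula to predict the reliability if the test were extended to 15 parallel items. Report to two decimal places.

predicted reliability = 0.85

Length factor m = 15/5 = 3.0000
α' = m·α / (1 + (m−1)·α)
   = 15/5 × 0.648 / (1 + (15/5 − 1) × 0.648)
   = 1.9440 / 2.2960 = 0.85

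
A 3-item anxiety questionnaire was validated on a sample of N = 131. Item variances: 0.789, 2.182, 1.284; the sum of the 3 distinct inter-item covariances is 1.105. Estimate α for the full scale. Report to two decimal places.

α = 0.51

ΣVar(i) = 0.789 + 2.182 + 1.284 = 4.255
Sum of distinct covariances = 1.105
Var(T) = ΣVar(i) + 2·Σcov = 4.255 + 2 × 1.105 = 6.465
α = (3/2)·(1 − 4.255/6.465) = 0.51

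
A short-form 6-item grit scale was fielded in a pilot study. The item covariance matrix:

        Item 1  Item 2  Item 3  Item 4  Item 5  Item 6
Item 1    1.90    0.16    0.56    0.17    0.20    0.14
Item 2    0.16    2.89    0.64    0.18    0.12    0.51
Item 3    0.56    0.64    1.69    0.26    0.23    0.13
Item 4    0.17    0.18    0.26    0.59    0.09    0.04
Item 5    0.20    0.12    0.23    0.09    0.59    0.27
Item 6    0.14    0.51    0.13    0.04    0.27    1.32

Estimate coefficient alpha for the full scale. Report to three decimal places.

coefficient alpha = 0.542

ΣVar(i) = 1.90 + 2.89 + 1.69 + 0.59 + 0.59 + 1.32 = 8.98
Sum of off-diagonal covariances = 3.70
Var(T) = 8.98 + 2 × 3.70 = 16.38
α = (k/(k−1))·(1 − ΣVar(i)/Var(T)) = (6/5)·(1 − 8.98/16.38) = 0.542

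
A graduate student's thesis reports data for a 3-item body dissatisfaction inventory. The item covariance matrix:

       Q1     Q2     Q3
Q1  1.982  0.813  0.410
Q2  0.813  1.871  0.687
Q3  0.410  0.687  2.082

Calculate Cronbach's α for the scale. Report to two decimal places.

sum of item variances = 1.982 + 1.871 + 2.082 = 5.935
Σ_{i<j} σ_ij = 1.910
σ²_total = 5.935 + 2 × 1.910 = 9.755
α = (k/(k−1))·(1 − sum of item variances/σ²_total) = (3/2)·(1 − 5.935/9.755) = 0.59

Cronbach's α = 0.59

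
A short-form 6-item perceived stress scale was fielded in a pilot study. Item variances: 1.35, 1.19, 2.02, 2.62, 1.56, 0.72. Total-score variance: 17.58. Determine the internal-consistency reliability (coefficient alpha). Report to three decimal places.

Σσᵢ² = 1.35 + 1.19 + 2.02 + 2.62 + 1.56 + 0.72 = 9.46
α = (k/(k−1))·(1 − Σσᵢ²/Var(T)) = (6/5)·(1 − 9.46/17.58) = 0.554

α = 0.554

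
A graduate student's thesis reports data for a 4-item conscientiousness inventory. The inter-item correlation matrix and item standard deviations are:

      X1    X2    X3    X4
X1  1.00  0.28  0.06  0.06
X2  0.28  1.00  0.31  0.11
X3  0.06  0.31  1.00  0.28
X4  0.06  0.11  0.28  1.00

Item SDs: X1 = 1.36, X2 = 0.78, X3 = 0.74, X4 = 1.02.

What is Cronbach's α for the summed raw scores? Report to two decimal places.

Σσ²ᵢ = 1.36² + 0.78² + 0.74² + 1.02² = 4.0460
Covariances σ_ij = r_ij · s_i · s_j:
  σ(X1,X2) = 0.28 × 1.36 × 0.78 = 0.2970
  σ(X1,X3) = 0.06 × 1.36 × 0.74 = 0.0604
  σ(X1,X4) = 0.06 × 1.36 × 1.02 = 0.0832
  σ(X2,X3) = 0.31 × 0.78 × 0.74 = 0.1789
  σ(X2,X4) = 0.11 × 0.78 × 1.02 = 0.0875
  σ(X3,X4) = 0.28 × 0.74 × 1.02 = 0.2113
σ²_T = Σσ²ᵢ + 2·Σσ_ij = 4.0460 + 2 × 0.9183 = 5.8826
α = (4/3)·(1 − 4.0460/5.8826) = 0.42

α = 0.42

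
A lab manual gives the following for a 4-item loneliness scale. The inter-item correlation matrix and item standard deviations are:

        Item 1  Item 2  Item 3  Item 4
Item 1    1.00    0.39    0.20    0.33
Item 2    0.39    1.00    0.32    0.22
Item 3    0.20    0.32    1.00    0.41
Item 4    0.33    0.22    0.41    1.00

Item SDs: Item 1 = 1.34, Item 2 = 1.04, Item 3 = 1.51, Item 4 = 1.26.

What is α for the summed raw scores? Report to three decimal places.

Σσ²ᵢ = 1.34² + 1.04² + 1.51² + 1.26² = 6.7449
Covariances σ_ij = r_ij · s_i · s_j:
  σ(Item 1,Item 2) = 0.39 × 1.34 × 1.04 = 0.5435
  σ(Item 1,Item 3) = 0.20 × 1.34 × 1.51 = 0.4047
  σ(Item 1,Item 4) = 0.33 × 1.34 × 1.26 = 0.5572
  σ(Item 2,Item 3) = 0.32 × 1.04 × 1.51 = 0.5025
  σ(Item 2,Item 4) = 0.22 × 1.04 × 1.26 = 0.2883
  σ(Item 3,Item 4) = 0.41 × 1.51 × 1.26 = 0.7801
σ²_T = Σσ²ᵢ + 2·Σσ_ij = 6.7449 + 2 × 3.0763 = 12.8975
α = (4/3)·(1 − 6.7449/12.8975) = 0.636

α = 0.636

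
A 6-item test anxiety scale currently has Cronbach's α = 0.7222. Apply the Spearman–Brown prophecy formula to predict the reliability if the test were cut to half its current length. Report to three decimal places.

Length factor m = 1/2
α' = m·α / (1 − (1−m)·α)
   = 1/2 × 0.7222 / (1 − (1 − 1/2) × 0.7222)
   = 0.3611 / 0.6389 = 0.565

predicted reliability = 0.565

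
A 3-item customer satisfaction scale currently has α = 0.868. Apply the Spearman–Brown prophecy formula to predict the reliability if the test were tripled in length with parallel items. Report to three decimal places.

predicted reliability = 0.952

Length factor m = 3
α' = m·α / (1 + (m−1)·α)
   = 3 × 0.868 / (1 + (3 − 1) × 0.868)
   = 2.6040 / 2.7360 = 0.952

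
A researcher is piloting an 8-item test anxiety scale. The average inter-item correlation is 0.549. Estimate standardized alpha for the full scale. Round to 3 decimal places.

standardized alpha = 0.907

Standardized α = k·r̄ / (1 + (k−1)·r̄) = 8 × 0.549 / (1 + 7 × 0.549)
  = 4.3920 / 4.8430 = 0.907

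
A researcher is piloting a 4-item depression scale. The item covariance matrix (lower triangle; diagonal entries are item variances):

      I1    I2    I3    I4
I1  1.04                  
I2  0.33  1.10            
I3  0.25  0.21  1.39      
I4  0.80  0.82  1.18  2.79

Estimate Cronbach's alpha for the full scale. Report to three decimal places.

Σσ²ᵢ = 1.04 + 1.10 + 1.39 + 2.79 = 6.32
Sum of off-diagonal covariances = 3.59
total variance = 6.32 + 2 × 3.59 = 13.50
α = (k/(k−1))·(1 − Σσ²ᵢ/total variance) = (4/3)·(1 − 6.32/13.50) = 0.709

Cronbach's alpha = 0.709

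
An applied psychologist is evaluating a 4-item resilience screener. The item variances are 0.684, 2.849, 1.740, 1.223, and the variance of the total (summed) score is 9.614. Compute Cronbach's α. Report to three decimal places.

Cronbach's α = 0.432

Σσᵢ² = 0.684 + 2.849 + 1.740 + 1.223 = 6.496
α = (k/(k−1))·(1 − Σσᵢ²/σ²_T) = (4/3)·(1 − 6.496/9.614) = 0.432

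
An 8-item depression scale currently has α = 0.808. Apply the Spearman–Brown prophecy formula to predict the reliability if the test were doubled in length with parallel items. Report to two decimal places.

Length factor m = 2
α' = m·α / (1 + (m−1)·α)
   = 2 × 0.808 / (1 + (2 − 1) × 0.808)
   = 1.6160 / 1.8080 = 0.89

predicted reliability = 0.89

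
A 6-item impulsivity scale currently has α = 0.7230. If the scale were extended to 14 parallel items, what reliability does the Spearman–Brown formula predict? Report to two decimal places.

predicted reliability = 0.86

Length factor m = 14/6 = 2.3333
α' = m·α / (1 + (m−1)·α)
   = 14/6 × 0.7230 / (1 + (14/6 − 1) × 0.7230)
   = 1.6870 / 1.9640 = 0.86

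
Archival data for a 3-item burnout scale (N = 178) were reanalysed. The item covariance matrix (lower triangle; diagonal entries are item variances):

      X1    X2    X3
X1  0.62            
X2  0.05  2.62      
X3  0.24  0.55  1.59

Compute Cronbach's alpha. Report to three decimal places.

Σσᵢ² = 0.62 + 2.62 + 1.59 = 4.83
Sum of off-diagonal covariances = 0.84
total variance = 4.83 + 2 × 0.84 = 6.51
α = (k/(k−1))·(1 − Σσᵢ²/total variance) = (3/2)·(1 − 4.83/6.51) = 0.387

Cronbach's alpha = 0.387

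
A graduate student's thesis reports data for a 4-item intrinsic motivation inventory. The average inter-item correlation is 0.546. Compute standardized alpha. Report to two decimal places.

standardized alpha = 0.83

Standardized α = k·r̄ / (1 + (k−1)·r̄) = 4 × 0.546 / (1 + 3 × 0.546)
  = 2.1840 / 2.6380 = 0.83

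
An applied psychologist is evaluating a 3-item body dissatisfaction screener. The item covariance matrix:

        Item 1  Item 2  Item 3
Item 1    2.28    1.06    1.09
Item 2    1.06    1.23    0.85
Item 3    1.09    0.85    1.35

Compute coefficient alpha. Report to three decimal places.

Σσ²ᵢ = 2.28 + 1.23 + 1.35 = 4.86
Σ_{i<j} σ_ij = 3.00
σ²_T = 4.86 + 2 × 3.00 = 10.86
α = (k/(k−1))·(1 − Σσ²ᵢ/σ²_T) = (3/2)·(1 − 4.86/10.86) = 0.829

coefficient alpha = 0.829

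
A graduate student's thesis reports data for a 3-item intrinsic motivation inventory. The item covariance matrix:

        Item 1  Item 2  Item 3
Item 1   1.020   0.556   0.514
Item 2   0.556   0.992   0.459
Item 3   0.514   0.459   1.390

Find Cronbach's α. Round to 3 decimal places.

Σσᵢ² = 1.020 + 0.992 + 1.390 = 3.402
Sum of off-diagonal covariances = 1.529
σ²_T = 3.402 + 2 × 1.529 = 6.460
α = (k/(k−1))·(1 − Σσᵢ²/σ²_T) = (3/2)·(1 − 3.402/6.460) = 0.710

α = 0.710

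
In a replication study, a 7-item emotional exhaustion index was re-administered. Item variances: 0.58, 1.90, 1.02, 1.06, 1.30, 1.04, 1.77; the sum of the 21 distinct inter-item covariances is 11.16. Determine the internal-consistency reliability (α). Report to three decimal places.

α = 0.840

sum of item variances = 0.58 + 1.90 + 1.02 + 1.06 + 1.30 + 1.04 + 1.77 = 8.67
Sum of distinct covariances = 11.16
Var(T) = sum of item variances + 2·Σcov = 8.67 + 2 × 11.16 = 30.99
α = (7/6)·(1 − 8.67/30.99) = 0.840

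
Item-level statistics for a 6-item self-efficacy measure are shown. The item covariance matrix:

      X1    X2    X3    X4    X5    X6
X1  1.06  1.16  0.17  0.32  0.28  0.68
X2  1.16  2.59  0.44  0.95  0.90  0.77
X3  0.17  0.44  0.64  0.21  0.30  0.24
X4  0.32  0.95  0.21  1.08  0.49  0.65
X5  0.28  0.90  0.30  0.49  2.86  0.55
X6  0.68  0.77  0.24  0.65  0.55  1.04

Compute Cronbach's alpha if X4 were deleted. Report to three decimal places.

Remaining items: X1, X2, X3, X5, X6 (k = 5).
Σσᵢ² = 1.06 + 2.59 + 0.64 + 2.86 + 1.04 = 8.19
total variance = 8.19 + 2 × 5.49 = 19.17
α (item deleted) = (5/4)·(1 − 8.19/19.17) = 0.716

Cronbach's alpha = 0.716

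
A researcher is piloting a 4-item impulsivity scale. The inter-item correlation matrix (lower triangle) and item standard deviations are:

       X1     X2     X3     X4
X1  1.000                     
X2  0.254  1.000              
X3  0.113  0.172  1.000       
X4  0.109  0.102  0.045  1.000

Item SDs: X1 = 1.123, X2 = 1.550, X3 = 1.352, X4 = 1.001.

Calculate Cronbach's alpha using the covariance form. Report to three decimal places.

Σσ²ᵢ = 1.123² + 1.550² + 1.352² + 1.001² = 6.4935
Covariances σ_ij = r_ij · s_i · s_j:
  σ(X1,X2) = 0.254 × 1.123 × 1.550 = 0.4421
  σ(X1,X3) = 0.113 × 1.123 × 1.352 = 0.1716
  σ(X1,X4) = 0.109 × 1.123 × 1.001 = 0.1225
  σ(X2,X3) = 0.172 × 1.550 × 1.352 = 0.3604
  σ(X2,X4) = 0.102 × 1.550 × 1.001 = 0.1583
  σ(X3,X4) = 0.045 × 1.352 × 1.001 = 0.0609
σ²_T = Σσ²ᵢ + 2·Σσ_ij = 6.4935 + 2 × 1.3158 = 9.1251
α = (4/3)·(1 − 6.4935/9.1251) = 0.385

Cronbach's alpha = 0.385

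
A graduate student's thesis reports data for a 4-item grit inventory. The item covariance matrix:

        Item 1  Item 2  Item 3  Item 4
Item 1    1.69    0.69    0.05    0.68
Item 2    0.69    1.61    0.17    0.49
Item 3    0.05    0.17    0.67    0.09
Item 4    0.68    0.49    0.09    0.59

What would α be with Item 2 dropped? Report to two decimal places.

Remaining items: Item 1, Item 3, Item 4 (k = 3).
Σσᵢ² = 1.69 + 0.67 + 0.59 = 2.95
σ²_total = 2.95 + 2 × 0.82 = 4.59
α (item deleted) = (3/2)·(1 − 2.95/4.59) = 0.54

α = 0.54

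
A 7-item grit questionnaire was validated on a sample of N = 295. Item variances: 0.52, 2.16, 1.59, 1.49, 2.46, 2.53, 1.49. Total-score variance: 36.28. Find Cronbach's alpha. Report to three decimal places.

ΣVar(i) = 0.52 + 2.16 + 1.59 + 1.49 + 2.46 + 2.53 + 1.49 = 12.24
α = (k/(k−1))·(1 − ΣVar(i)/Var(T)) = (7/6)·(1 − 12.24/36.28) = 0.773

Cronbach's alpha = 0.773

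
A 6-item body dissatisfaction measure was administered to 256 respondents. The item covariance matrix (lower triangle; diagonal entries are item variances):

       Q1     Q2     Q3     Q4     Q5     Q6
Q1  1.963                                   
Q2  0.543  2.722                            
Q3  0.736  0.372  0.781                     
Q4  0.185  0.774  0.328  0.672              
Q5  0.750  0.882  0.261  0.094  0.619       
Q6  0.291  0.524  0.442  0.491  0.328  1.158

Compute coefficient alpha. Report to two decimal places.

sum of item variances = 1.963 + 2.722 + 0.781 + 0.672 + 0.619 + 1.158 = 7.915
Σ_{i<j} σ_ij = 7.001
σ²_total = 7.915 + 2 × 7.001 = 21.917
α = (k/(k−1))·(1 − sum of item variances/σ²_total) = (6/5)·(1 − 7.915/21.917) = 0.77

coefficient alpha = 0.77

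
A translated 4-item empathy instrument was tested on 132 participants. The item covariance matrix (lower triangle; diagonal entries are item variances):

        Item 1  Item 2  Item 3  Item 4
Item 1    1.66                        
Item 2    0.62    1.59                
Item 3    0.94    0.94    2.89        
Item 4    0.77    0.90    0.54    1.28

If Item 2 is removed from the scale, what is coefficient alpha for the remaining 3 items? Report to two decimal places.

Remaining items: Item 1, Item 3, Item 4 (k = 3).
Σσ²ᵢ = 1.66 + 2.89 + 1.28 = 5.83
σ²_total = 5.83 + 2 × 2.25 = 10.33
α (item deleted) = (3/2)·(1 − 5.83/10.33) = 0.65

α = 0.65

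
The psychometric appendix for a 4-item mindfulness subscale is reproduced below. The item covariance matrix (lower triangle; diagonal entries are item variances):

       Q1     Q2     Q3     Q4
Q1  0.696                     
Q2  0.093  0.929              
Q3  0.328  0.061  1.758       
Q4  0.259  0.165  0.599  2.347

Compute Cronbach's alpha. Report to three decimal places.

Σσ²ᵢ = 0.696 + 0.929 + 1.758 + 2.347 = 5.730
Sum of off-diagonal covariances = 1.505
total variance = 5.730 + 2 × 1.505 = 8.740
α = (k/(k−1))·(1 − Σσ²ᵢ/total variance) = (4/3)·(1 − 5.730/8.740) = 0.459

Cronbach's alpha = 0.459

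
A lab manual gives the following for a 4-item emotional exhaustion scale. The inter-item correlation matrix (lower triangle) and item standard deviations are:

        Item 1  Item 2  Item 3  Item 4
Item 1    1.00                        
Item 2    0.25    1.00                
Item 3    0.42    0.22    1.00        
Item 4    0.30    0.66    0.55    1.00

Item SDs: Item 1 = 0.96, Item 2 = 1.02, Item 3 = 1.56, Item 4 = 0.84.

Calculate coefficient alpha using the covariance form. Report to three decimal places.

coefficient alpha = 0.692

Σσ²ᵢ = 0.96² + 1.02² + 1.56² + 0.84² = 5.1012
Covariances σ_ij = r_ij · s_i · s_j:
  σ(Item 1,Item 2) = 0.25 × 0.96 × 1.02 = 0.2448
  σ(Item 1,Item 3) = 0.42 × 0.96 × 1.56 = 0.6290
  σ(Item 1,Item 4) = 0.30 × 0.96 × 0.84 = 0.2419
  σ(Item 2,Item 3) = 0.22 × 1.02 × 1.56 = 0.3501
  σ(Item 2,Item 4) = 0.66 × 1.02 × 0.84 = 0.5655
  σ(Item 3,Item 4) = 0.55 × 1.56 × 0.84 = 0.7207
σ²_T = Σσ²ᵢ + 2·Σσ_ij = 5.1012 + 2 × 2.7520 = 10.6052
α = (4/3)·(1 − 5.1012/10.6052) = 0.692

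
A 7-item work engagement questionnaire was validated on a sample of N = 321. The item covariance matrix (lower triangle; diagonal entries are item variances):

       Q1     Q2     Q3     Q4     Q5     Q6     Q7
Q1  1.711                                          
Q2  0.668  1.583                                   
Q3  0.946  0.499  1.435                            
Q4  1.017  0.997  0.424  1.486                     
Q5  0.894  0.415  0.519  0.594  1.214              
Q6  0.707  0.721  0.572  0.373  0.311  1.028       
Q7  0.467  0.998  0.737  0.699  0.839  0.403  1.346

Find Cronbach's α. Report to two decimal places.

ΣVar(i) = 1.711 + 1.583 + 1.435 + 1.486 + 1.214 + 1.028 + 1.346 = 9.803
Σ_{i<j} σ_ij = 13.800
σ²_total = 9.803 + 2 × 13.800 = 37.403
α = (k/(k−1))·(1 − ΣVar(i)/σ²_total) = (7/6)·(1 − 9.803/37.403) = 0.86

Cronbach's α = 0.86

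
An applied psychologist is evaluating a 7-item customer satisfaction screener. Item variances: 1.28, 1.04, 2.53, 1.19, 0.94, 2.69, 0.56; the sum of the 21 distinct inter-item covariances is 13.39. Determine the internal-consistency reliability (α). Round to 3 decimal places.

α = 0.844

Σσ²ᵢ = 1.28 + 1.04 + 2.53 + 1.19 + 0.94 + 2.69 + 0.56 = 10.23
Sum of distinct covariances = 13.39
Var(T) = Σσ²ᵢ + 2·Σcov = 10.23 + 2 × 13.39 = 37.01
α = (7/6)·(1 − 10.23/37.01) = 0.844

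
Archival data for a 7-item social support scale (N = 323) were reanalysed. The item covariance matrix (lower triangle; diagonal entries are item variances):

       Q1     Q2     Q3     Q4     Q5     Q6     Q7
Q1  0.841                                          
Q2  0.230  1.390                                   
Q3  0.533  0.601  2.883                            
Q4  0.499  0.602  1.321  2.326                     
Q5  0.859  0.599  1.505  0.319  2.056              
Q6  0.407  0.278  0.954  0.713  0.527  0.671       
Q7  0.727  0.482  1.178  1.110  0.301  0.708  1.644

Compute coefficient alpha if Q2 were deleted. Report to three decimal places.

Remaining items: Q1, Q3, Q4, Q5, Q6, Q7 (k = 6).
Σσ²ᵢ = 0.841 + 2.883 + 2.326 + 2.056 + 0.671 + 1.644 = 10.421
total variance = 10.421 + 2 × 11.661 = 33.743
α (item deleted) = (6/5)·(1 − 10.421/33.743) = 0.829

α = 0.829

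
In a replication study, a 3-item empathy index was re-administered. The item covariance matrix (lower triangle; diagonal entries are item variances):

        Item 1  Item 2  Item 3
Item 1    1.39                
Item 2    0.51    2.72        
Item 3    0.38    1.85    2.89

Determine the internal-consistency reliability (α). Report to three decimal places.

sum of item variances = 1.39 + 2.72 + 2.89 = 7.00
Sum of off-diagonal covariances = 2.74
total variance = 7.00 + 2 × 2.74 = 12.48
α = (k/(k−1))·(1 − sum of item variances/total variance) = (3/2)·(1 − 7.00/12.48) = 0.659

α = 0.659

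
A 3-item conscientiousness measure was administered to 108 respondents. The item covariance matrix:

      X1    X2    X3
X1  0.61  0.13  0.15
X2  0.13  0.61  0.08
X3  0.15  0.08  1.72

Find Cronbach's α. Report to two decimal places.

α = 0.30

Σσᵢ² = 0.61 + 0.61 + 1.72 = 2.94
Σ_{i<j} σ_ij = 0.36
total variance = 2.94 + 2 × 0.36 = 3.66
α = (k/(k−1))·(1 − Σσᵢ²/total variance) = (3/2)·(1 − 2.94/3.66) = 0.30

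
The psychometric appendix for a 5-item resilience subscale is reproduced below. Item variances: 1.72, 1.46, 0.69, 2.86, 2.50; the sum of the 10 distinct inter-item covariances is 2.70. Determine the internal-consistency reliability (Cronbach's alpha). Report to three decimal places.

ΣVar(i) = 1.72 + 1.46 + 0.69 + 2.86 + 2.50 = 9.23
Sum of distinct covariances = 2.70
σ²_T = ΣVar(i) + 2·Σcov = 9.23 + 2 × 2.70 = 14.63
α = (5/4)·(1 − 9.23/14.63) = 0.461

α = 0.461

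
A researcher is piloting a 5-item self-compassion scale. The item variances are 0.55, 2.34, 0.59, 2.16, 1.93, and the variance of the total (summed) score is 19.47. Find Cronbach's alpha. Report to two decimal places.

sum of item variances = 0.55 + 2.34 + 0.59 + 2.16 + 1.93 = 7.57
α = (k/(k−1))·(1 − sum of item variances/Var(T)) = (5/4)·(1 − 7.57/19.47) = 0.76

Cronbach's alpha = 0.76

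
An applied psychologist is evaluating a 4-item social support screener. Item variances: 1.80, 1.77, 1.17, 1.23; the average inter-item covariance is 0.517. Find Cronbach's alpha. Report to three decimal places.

Σσ²ᵢ = 1.80 + 1.77 + 1.17 + 1.23 = 5.97
Sum of the 6 distinct covariances = 6 × 0.517 = 3.102
Var(T) = Σσ²ᵢ + 2·Σcov = 5.97 + 2 × 3.102 = 12.174
α = (4/3)·(1 − 5.97/12.174) = 0.679

α = 0.679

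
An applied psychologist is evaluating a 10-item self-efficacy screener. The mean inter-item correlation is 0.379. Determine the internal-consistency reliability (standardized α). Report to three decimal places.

Standardized α = k·r̄ / (1 + (k−1)·r̄) = 10 × 0.379 / (1 + 9 × 0.379)
  = 3.7900 / 4.4110 = 0.859

standardized α = 0.859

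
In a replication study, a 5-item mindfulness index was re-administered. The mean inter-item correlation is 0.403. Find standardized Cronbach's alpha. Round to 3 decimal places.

Standardized α = k·r̄ / (1 + (k−1)·r̄) = 5 × 0.403 / (1 + 4 × 0.403)
  = 2.0150 / 2.6120 = 0.771

standardized Cronbach's alpha = 0.771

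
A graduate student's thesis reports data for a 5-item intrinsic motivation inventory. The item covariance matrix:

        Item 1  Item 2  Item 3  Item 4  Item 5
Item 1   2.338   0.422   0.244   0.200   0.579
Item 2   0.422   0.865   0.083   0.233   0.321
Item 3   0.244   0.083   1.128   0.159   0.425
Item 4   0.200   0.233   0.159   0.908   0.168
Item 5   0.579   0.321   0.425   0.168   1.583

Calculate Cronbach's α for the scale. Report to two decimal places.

Cronbach's α = 0.57

ΣVar(i) = 2.338 + 0.865 + 1.128 + 0.908 + 1.583 = 6.822
Sum of off-diagonal covariances = 2.834
Var(T) = 6.822 + 2 × 2.834 = 12.490
α = (k/(k−1))·(1 − ΣVar(i)/Var(T)) = (5/4)·(1 − 6.822/12.490) = 0.57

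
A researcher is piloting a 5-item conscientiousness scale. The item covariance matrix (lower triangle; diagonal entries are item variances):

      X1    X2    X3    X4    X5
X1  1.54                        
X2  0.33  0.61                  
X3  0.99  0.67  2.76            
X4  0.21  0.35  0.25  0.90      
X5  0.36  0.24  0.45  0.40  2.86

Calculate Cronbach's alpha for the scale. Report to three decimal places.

sum of item variances = 1.54 + 0.61 + 2.76 + 0.90 + 2.86 = 8.67
Sum of off-diagonal covariances = 4.25
σ²_total = 8.67 + 2 × 4.25 = 17.17
α = (k/(k−1))·(1 − sum of item variances/σ²_total) = (5/4)·(1 − 8.67/17.17) = 0.619

Cronbach's alpha = 0.619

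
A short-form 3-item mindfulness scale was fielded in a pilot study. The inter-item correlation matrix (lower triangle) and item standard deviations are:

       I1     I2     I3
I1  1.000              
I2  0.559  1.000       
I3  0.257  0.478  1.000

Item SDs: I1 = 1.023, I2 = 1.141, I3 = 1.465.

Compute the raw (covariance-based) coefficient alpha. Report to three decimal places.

α = 0.675

Σσ²ᵢ = 1.023² + 1.141² + 1.465² = 4.4946
Covariances σ_ij = r_ij · s_i · s_j:
  σ(I1,I2) = 0.559 × 1.023 × 1.141 = 0.6525
  σ(I1,I3) = 0.257 × 1.023 × 1.465 = 0.3852
  σ(I2,I3) = 0.478 × 1.141 × 1.465 = 0.7990
σ²_T = Σσ²ᵢ + 2·Σσ_ij = 4.4946 + 2 × 1.8367 = 8.1680
α = (3/2)·(1 − 4.4946/8.1680) = 0.675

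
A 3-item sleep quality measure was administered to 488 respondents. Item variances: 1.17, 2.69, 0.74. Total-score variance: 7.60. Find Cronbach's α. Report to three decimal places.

Σσ²ᵢ = 1.17 + 2.69 + 0.74 = 4.60
α = (k/(k−1))·(1 − Σσ²ᵢ/σ²_total) = (3/2)·(1 − 4.60/7.60) = 0.592

α = 0.592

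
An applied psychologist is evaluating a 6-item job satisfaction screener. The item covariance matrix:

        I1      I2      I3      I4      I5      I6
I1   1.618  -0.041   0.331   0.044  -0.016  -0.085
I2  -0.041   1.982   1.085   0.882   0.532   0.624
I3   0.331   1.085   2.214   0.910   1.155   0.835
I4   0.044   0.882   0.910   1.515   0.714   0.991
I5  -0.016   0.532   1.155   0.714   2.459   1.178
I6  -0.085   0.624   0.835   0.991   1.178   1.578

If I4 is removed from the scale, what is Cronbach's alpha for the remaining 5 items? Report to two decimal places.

Cronbach's alpha = 0.66

Remaining items: I1, I2, I3, I5, I6 (k = 5).
Σσ²ᵢ = 1.618 + 1.982 + 2.214 + 2.459 + 1.578 = 9.851
σ²_T = 9.851 + 2 × 5.598 = 21.047
α (item deleted) = (5/4)·(1 − 9.851/21.047) = 0.66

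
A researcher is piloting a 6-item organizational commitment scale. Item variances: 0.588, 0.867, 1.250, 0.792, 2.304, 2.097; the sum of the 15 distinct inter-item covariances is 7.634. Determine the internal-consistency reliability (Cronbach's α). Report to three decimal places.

ΣVar(i) = 0.588 + 0.867 + 1.250 + 0.792 + 2.304 + 2.097 = 7.898
Sum of distinct covariances = 7.634
Var(T) = ΣVar(i) + 2·Σcov = 7.898 + 2 × 7.634 = 23.166
α = (6/5)·(1 − 7.898/23.166) = 0.791

Cronbach's α = 0.791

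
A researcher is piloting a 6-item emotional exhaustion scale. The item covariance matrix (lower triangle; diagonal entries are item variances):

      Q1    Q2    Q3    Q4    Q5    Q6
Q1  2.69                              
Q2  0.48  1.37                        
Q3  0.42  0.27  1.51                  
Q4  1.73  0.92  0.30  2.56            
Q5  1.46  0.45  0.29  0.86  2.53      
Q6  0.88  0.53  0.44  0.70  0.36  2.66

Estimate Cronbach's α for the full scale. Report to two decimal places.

α = 0.72

sum of item variances = 2.69 + 1.37 + 1.51 + 2.56 + 2.53 + 2.66 = 13.32
Σ_{i<j} σ_ij = 10.09
total variance = 13.32 + 2 × 10.09 = 33.50
α = (k/(k−1))·(1 − sum of item variances/total variance) = (6/5)·(1 − 13.32/33.50) = 0.72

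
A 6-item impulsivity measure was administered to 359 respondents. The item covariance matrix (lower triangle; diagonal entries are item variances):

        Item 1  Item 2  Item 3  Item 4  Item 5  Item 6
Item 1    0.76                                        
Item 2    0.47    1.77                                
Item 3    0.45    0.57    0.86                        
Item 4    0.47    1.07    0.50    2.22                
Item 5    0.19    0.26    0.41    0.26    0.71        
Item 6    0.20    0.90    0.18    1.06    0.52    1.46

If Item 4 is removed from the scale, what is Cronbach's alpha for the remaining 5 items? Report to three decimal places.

Remaining items: Item 1, Item 2, Item 3, Item 5, Item 6 (k = 5).
Σσᵢ² = 0.76 + 1.77 + 0.86 + 0.71 + 1.46 = 5.56
Var(T) = 5.56 + 2 × 4.15 = 13.86
α (item deleted) = (5/4)·(1 − 5.56/13.86) = 0.749

α = 0.749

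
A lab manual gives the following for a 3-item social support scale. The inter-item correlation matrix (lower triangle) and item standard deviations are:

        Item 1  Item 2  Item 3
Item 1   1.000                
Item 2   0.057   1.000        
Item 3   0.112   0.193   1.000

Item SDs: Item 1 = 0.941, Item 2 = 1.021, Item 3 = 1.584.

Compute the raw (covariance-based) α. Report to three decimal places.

Σσ²ᵢ = 0.941² + 1.021² + 1.584² = 4.4370
Covariances σ_ij = r_ij · s_i · s_j:
  σ(Item 1,Item 2) = 0.057 × 0.941 × 1.021 = 0.0548
  σ(Item 1,Item 3) = 0.112 × 0.941 × 1.584 = 0.1669
  σ(Item 2,Item 3) = 0.193 × 1.021 × 1.584 = 0.3121
σ²_T = Σσ²ᵢ + 2·Σσ_ij = 4.4370 + 2 × 0.5338 = 5.5046
α = (3/2)·(1 − 4.4370/5.5046) = 0.291

α = 0.291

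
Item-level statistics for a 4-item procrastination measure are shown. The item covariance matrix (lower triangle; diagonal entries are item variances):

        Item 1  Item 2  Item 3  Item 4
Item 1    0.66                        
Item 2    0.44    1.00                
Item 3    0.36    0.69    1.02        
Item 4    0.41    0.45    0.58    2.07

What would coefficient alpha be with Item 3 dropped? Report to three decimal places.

α = 0.616

Remaining items: Item 1, Item 2, Item 4 (k = 3).
Σσ²ᵢ = 0.66 + 1.00 + 2.07 = 3.73
Var(T) = 3.73 + 2 × 1.30 = 6.33
α (item deleted) = (3/2)·(1 − 3.73/6.33) = 0.616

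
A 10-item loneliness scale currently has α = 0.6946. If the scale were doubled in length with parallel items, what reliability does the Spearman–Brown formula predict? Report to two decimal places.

predicted reliability = 0.82

Length factor m = 2
α' = m·α / (1 + (m−1)·α)
   = 2 × 0.6946 / (1 + (2 − 1) × 0.6946)
   = 1.3892 / 1.6946 = 0.82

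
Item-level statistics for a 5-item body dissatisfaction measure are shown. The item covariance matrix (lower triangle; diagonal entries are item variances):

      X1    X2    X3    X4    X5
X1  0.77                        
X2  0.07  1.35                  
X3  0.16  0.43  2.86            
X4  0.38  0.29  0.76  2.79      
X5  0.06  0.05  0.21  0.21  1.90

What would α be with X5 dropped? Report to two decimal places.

α = 0.47

Remaining items: X1, X2, X3, X4 (k = 4).
Σσᵢ² = 0.77 + 1.35 + 2.86 + 2.79 = 7.77
total variance = 7.77 + 2 × 2.09 = 11.95
α (item deleted) = (4/3)·(1 − 7.77/11.95) = 0.47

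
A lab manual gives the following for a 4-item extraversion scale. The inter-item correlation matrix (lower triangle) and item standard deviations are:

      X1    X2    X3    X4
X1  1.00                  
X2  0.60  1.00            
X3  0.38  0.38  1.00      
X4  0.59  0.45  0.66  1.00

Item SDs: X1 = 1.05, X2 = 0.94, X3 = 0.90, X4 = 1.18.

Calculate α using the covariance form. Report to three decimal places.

Σσ²ᵢ = 1.05² + 0.94² + 0.90² + 1.18² = 4.1885
Covariances σ_ij = r_ij · s_i · s_j:
  σ(X1,X2) = 0.60 × 1.05 × 0.94 = 0.5922
  σ(X1,X3) = 0.38 × 1.05 × 0.90 = 0.3591
  σ(X1,X4) = 0.59 × 1.05 × 1.18 = 0.7310
  σ(X2,X3) = 0.38 × 0.94 × 0.90 = 0.3215
  σ(X2,X4) = 0.45 × 0.94 × 1.18 = 0.4991
  σ(X3,X4) = 0.66 × 0.90 × 1.18 = 0.7009
σ²_T = Σσ²ᵢ + 2·Σσ_ij = 4.1885 + 2 × 3.2038 = 10.5961
α = (4/3)·(1 − 4.1885/10.5961) = 0.806

α = 0.806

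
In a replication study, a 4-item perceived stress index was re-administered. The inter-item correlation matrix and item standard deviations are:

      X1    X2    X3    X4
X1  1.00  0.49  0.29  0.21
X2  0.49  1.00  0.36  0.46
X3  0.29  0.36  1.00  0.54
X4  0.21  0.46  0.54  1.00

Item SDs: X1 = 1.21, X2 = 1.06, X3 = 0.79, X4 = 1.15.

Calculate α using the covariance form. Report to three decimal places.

Σσ²ᵢ = 1.21² + 1.06² + 0.79² + 1.15² = 4.5343
Covariances σ_ij = r_ij · s_i · s_j:
  σ(X1,X2) = 0.49 × 1.21 × 1.06 = 0.6285
  σ(X1,X3) = 0.29 × 1.21 × 0.79 = 0.2772
  σ(X1,X4) = 0.21 × 1.21 × 1.15 = 0.2922
  σ(X2,X3) = 0.36 × 1.06 × 0.79 = 0.3015
  σ(X2,X4) = 0.46 × 1.06 × 1.15 = 0.5607
  σ(X3,X4) = 0.54 × 0.79 × 1.15 = 0.4906
σ²_T = Σσ²ᵢ + 2·Σσ_ij = 4.5343 + 2 × 2.5507 = 9.6357
α = (4/3)·(1 − 4.5343/9.6357) = 0.706

α = 0.706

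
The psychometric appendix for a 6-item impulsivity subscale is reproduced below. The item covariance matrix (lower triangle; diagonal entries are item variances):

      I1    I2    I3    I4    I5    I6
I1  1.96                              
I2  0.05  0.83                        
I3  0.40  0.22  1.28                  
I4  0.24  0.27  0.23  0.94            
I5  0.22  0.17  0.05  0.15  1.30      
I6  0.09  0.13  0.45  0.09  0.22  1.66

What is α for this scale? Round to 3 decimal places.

sum of item variances = 1.96 + 0.83 + 1.28 + 0.94 + 1.30 + 1.66 = 7.97
Sum of the distinct covariances = 2.98
σ²_T = 7.97 + 2 × 2.98 = 13.93
α = (k/(k−1))·(1 − sum of item variances/σ²_T) = (6/5)·(1 − 7.97/13.93) = 0.513

α = 0.513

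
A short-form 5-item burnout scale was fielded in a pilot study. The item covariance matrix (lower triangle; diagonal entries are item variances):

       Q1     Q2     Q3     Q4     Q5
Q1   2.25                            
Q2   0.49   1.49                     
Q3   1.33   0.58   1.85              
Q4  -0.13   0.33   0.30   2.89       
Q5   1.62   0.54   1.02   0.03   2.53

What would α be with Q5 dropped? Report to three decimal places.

α = 0.542

Remaining items: Q1, Q2, Q3, Q4 (k = 4).
ΣVar(i) = 2.25 + 1.49 + 1.85 + 2.89 = 8.48
σ²_total = 8.48 + 2 × 2.90 = 14.28
α (item deleted) = (4/3)·(1 − 8.48/14.28) = 0.542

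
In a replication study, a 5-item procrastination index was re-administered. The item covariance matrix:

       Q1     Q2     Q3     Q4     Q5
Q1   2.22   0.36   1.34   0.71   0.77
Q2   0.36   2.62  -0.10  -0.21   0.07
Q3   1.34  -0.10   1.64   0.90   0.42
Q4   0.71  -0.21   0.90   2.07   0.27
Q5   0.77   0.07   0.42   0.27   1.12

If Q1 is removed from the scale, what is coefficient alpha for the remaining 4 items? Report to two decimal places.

Remaining items: Q2, Q3, Q4, Q5 (k = 4).
ΣVar(i) = 2.62 + 1.64 + 2.07 + 1.12 = 7.45
σ²_T = 7.45 + 2 × 1.35 = 10.15
α (item deleted) = (4/3)·(1 − 7.45/10.15) = 0.35

coefficient alpha = 0.35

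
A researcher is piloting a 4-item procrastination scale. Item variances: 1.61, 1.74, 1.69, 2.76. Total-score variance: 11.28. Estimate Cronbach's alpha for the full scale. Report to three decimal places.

sum of item variances = 1.61 + 1.74 + 1.69 + 2.76 = 7.80
α = (k/(k−1))·(1 − sum of item variances/σ²_total) = (4/3)·(1 − 7.80/11.28) = 0.411

Cronbach's alpha = 0.411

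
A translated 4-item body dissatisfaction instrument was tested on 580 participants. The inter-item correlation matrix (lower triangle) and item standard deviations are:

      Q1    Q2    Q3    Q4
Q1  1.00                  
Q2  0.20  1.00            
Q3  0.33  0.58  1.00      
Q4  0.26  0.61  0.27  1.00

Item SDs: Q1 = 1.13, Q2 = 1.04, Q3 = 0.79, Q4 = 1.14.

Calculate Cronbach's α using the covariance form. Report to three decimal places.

α = 0.692

Σσ²ᵢ = 1.13² + 1.04² + 0.79² + 1.14² = 4.2822
Covariances σ_ij = r_ij · s_i · s_j:
  σ(Q1,Q2) = 0.20 × 1.13 × 1.04 = 0.2350
  σ(Q1,Q3) = 0.33 × 1.13 × 0.79 = 0.2946
  σ(Q1,Q4) = 0.26 × 1.13 × 1.14 = 0.3349
  σ(Q2,Q3) = 0.58 × 1.04 × 0.79 = 0.4765
  σ(Q2,Q4) = 0.61 × 1.04 × 1.14 = 0.7232
  σ(Q3,Q4) = 0.27 × 0.79 × 1.14 = 0.2432
σ²_T = Σσ²ᵢ + 2·Σσ_ij = 4.2822 + 2 × 2.3074 = 8.8970
α = (4/3)·(1 − 4.2822/8.8970) = 0.692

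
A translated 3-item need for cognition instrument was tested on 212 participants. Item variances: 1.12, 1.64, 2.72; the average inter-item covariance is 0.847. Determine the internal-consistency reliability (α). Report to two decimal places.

sum of item variances = 1.12 + 1.64 + 2.72 = 5.48
Sum of the 3 distinct covariances = 3 × 0.847 = 2.541
total variance = sum of item variances + 2·Σcov = 5.48 + 2 × 2.541 = 10.562
α = (3/2)·(1 − 5.48/10.562) = 0.72

α = 0.72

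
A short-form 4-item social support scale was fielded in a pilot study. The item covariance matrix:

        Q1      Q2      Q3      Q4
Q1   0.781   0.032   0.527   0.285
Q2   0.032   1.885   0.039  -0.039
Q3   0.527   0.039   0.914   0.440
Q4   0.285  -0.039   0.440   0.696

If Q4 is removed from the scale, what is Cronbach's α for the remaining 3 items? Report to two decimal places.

Remaining items: Q1, Q2, Q3 (k = 3).
Σσ²ᵢ = 0.781 + 1.885 + 0.914 = 3.580
total variance = 3.580 + 2 × 0.598 = 4.776
α (item deleted) = (3/2)·(1 − 3.580/4.776) = 0.38

α = 0.38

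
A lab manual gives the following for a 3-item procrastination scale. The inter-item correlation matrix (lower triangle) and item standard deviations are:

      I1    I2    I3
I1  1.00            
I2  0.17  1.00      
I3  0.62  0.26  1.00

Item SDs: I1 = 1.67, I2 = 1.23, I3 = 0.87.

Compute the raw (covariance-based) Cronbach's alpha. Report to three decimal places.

Cronbach's alpha = 0.565

Σσ²ᵢ = 1.67² + 1.23² + 0.87² = 5.0587
Covariances σ_ij = r_ij · s_i · s_j:
  σ(I1,I2) = 0.17 × 1.67 × 1.23 = 0.3492
  σ(I1,I3) = 0.62 × 1.67 × 0.87 = 0.9008
  σ(I2,I3) = 0.26 × 1.23 × 0.87 = 0.2782
σ²_T = Σσ²ᵢ + 2·Σσ_ij = 5.0587 + 2 × 1.5282 = 8.1151
α = (3/2)·(1 − 5.0587/8.1151) = 0.565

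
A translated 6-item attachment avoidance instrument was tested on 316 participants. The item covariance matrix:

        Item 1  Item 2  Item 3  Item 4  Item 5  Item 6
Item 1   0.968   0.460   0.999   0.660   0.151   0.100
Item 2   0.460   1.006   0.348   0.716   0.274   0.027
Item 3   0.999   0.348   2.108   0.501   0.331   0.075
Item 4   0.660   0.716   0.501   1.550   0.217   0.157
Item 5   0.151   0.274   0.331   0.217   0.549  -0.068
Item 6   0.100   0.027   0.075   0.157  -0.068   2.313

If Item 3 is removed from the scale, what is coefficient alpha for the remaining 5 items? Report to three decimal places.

Remaining items: Item 1, Item 2, Item 4, Item 5, Item 6 (k = 5).
ΣVar(i) = 0.968 + 1.006 + 1.550 + 0.549 + 2.313 = 6.386
total variance = 6.386 + 2 × 2.694 = 11.774
α (item deleted) = (5/4)·(1 − 6.386/11.774) = 0.572

coefficient alpha = 0.572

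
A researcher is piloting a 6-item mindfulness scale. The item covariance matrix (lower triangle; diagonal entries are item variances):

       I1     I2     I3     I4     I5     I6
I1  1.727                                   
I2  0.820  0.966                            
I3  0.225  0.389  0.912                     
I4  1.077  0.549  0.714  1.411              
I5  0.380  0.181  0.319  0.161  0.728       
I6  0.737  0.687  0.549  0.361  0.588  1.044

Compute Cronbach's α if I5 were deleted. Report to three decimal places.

Cronbach's α = 0.836

Remaining items: I1, I2, I3, I4, I6 (k = 5).
ΣVar(i) = 1.727 + 0.966 + 0.912 + 1.411 + 1.044 = 6.060
Var(T) = 6.060 + 2 × 6.108 = 18.276
α (item deleted) = (5/4)·(1 − 6.060/18.276) = 0.836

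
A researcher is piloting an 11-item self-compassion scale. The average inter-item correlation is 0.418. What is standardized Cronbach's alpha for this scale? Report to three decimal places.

Standardized α = k·r̄ / (1 + (k−1)·r̄) = 11 × 0.418 / (1 + 10 × 0.418)
  = 4.5980 / 5.1800 = 0.888

α = 0.888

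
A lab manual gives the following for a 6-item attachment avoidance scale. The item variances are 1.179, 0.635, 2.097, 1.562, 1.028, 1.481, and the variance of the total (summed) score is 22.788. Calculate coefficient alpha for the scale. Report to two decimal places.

Σσᵢ² = 1.179 + 0.635 + 2.097 + 1.562 + 1.028 + 1.481 = 7.982
α = (k/(k−1))·(1 − Σσᵢ²/σ²_T) = (6/5)·(1 − 7.982/22.788) = 0.78

α = 0.78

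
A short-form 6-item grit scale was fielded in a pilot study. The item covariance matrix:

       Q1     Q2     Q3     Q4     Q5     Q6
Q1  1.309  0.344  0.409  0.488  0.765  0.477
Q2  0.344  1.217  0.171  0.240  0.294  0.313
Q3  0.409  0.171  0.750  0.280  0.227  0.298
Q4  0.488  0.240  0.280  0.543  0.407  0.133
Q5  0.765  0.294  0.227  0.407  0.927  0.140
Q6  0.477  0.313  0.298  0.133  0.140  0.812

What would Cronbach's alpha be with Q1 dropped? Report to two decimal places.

Remaining items: Q2, Q3, Q4, Q5, Q6 (k = 5).
Σσᵢ² = 1.217 + 0.750 + 0.543 + 0.927 + 0.812 = 4.249
σ²_total = 4.249 + 2 × 2.503 = 9.255
α (item deleted) = (5/4)·(1 − 4.249/9.255) = 0.68

Cronbach's alpha = 0.68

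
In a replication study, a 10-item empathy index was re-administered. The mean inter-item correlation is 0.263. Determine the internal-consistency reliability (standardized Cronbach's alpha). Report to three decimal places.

Standardized α = k·r̄ / (1 + (k−1)·r̄) = 10 × 0.263 / (1 + 9 × 0.263)
  = 2.6300 / 3.3670 = 0.781

α = 0.781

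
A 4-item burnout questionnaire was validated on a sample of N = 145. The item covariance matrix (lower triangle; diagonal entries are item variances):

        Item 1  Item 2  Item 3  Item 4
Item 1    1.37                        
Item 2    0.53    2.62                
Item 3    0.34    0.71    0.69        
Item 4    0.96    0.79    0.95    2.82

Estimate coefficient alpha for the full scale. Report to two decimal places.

coefficient alpha = 0.71

Σσᵢ² = 1.37 + 2.62 + 0.69 + 2.82 = 7.50
Sum of off-diagonal covariances = 4.28
total variance = 7.50 + 2 × 4.28 = 16.06
α = (k/(k−1))·(1 − Σσᵢ²/total variance) = (4/3)·(1 − 7.50/16.06) = 0.71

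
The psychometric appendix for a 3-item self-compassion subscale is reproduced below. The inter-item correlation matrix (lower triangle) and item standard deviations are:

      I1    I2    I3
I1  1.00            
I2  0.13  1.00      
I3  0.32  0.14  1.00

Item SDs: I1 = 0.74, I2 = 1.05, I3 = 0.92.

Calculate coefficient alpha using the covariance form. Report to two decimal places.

α = 0.40

Σσ²ᵢ = 0.74² + 1.05² + 0.92² = 2.4965
Covariances σ_ij = r_ij · s_i · s_j:
  σ(I1,I2) = 0.13 × 0.74 × 1.05 = 0.1010
  σ(I1,I3) = 0.32 × 0.74 × 0.92 = 0.2179
  σ(I2,I3) = 0.14 × 1.05 × 0.92 = 0.1352
σ²_T = Σσ²ᵢ + 2·Σσ_ij = 2.4965 + 2 × 0.4541 = 3.4047
α = (3/2)·(1 − 2.4965/3.4047) = 0.40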